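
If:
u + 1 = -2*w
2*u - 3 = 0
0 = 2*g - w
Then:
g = -5/8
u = 3/2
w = -5/4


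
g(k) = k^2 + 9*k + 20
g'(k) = 2*k + 9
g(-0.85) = 13.07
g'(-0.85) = 7.30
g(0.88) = 28.69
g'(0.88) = 10.76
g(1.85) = 40.07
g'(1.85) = 12.70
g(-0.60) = 14.96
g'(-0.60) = 7.80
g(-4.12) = -0.11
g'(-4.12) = 0.76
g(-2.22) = 4.95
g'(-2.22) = 4.56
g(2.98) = 55.70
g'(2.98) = 14.96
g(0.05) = 20.45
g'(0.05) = 9.10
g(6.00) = 110.00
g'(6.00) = 21.00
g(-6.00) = 2.00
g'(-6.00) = -3.00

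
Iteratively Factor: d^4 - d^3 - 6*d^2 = (d - 3)*(d^3 + 2*d^2) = (d - 3)*(d + 2)*(d^2) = d*(d - 3)*(d + 2)*(d)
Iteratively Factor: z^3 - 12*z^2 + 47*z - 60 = (z - 4)*(z^2 - 8*z + 15) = (z - 4)*(z - 3)*(z - 5)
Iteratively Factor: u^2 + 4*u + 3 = (u + 3)*(u + 1)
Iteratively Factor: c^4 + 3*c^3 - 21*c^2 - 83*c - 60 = (c - 5)*(c^3 + 8*c^2 + 19*c + 12) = (c - 5)*(c + 4)*(c^2 + 4*c + 3) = (c - 5)*(c + 3)*(c + 4)*(c + 1)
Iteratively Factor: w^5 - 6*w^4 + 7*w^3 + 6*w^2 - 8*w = (w - 4)*(w^4 - 2*w^3 - w^2 + 2*w) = w*(w - 4)*(w^3 - 2*w^2 - w + 2) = w*(w - 4)*(w + 1)*(w^2 - 3*w + 2) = w*(w - 4)*(w - 2)*(w + 1)*(w - 1)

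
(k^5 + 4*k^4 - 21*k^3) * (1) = k^5 + 4*k^4 - 21*k^3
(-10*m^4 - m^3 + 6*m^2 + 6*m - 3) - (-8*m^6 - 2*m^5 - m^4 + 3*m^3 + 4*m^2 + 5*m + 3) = 8*m^6 + 2*m^5 - 9*m^4 - 4*m^3 + 2*m^2 + m - 6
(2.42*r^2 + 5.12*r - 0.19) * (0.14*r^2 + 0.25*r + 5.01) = 0.3388*r^4 + 1.3218*r^3 + 13.3776*r^2 + 25.6037*r - 0.9519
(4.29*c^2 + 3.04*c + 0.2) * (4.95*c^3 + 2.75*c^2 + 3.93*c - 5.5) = 21.2355*c^5 + 26.8455*c^4 + 26.2097*c^3 - 11.0978*c^2 - 15.934*c - 1.1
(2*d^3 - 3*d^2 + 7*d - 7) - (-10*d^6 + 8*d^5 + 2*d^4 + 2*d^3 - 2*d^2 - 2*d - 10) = 10*d^6 - 8*d^5 - 2*d^4 - d^2 + 9*d + 3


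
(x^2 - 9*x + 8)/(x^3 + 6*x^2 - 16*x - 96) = (x^2 - 9*x + 8)/(x^3 + 6*x^2 - 16*x - 96)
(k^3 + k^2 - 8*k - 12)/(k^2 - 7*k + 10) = (k^3 + k^2 - 8*k - 12)/(k^2 - 7*k + 10)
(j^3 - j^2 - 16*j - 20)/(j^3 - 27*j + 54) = (j^3 - j^2 - 16*j - 20)/(j^3 - 27*j + 54)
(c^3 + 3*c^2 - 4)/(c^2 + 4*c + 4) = c - 1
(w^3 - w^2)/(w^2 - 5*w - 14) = w^2*(1 - w)/(-w^2 + 5*w + 14)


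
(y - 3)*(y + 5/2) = y^2 - y/2 - 15/2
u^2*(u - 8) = u^3 - 8*u^2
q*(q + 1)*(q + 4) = q^3 + 5*q^2 + 4*q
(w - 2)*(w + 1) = w^2 - w - 2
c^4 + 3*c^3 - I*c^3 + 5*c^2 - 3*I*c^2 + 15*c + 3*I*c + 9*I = (c + 3)*(c - 3*I)*(c + I)^2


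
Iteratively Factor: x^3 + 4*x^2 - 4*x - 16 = (x + 4)*(x^2 - 4) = (x + 2)*(x + 4)*(x - 2)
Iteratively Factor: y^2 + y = (y)*(y + 1)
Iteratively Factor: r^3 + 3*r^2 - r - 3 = (r - 1)*(r^2 + 4*r + 3) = (r - 1)*(r + 1)*(r + 3)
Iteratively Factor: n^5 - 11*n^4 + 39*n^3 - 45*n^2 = (n)*(n^4 - 11*n^3 + 39*n^2 - 45*n) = n*(n - 3)*(n^3 - 8*n^2 + 15*n) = n*(n - 5)*(n - 3)*(n^2 - 3*n) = n^2*(n - 5)*(n - 3)*(n - 3)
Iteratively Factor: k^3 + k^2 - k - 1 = (k + 1)*(k^2 - 1) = (k + 1)^2*(k - 1)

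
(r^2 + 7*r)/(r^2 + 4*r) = (r + 7)/(r + 4)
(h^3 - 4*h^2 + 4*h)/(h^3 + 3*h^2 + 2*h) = (h^2 - 4*h + 4)/(h^2 + 3*h + 2)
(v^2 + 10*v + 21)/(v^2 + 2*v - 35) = (v + 3)/(v - 5)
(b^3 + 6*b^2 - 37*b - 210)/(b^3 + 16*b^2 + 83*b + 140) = (b - 6)/(b + 4)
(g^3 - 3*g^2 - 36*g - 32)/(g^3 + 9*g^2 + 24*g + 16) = (g - 8)/(g + 4)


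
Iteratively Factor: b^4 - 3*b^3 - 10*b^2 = (b - 5)*(b^3 + 2*b^2) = b*(b - 5)*(b^2 + 2*b) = b^2*(b - 5)*(b + 2)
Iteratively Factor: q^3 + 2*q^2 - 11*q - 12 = (q + 1)*(q^2 + q - 12) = (q + 1)*(q + 4)*(q - 3)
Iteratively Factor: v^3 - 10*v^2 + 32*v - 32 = (v - 4)*(v^2 - 6*v + 8) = (v - 4)^2*(v - 2)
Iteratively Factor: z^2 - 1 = (z - 1)*(z + 1)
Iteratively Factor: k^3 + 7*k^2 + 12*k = (k + 3)*(k^2 + 4*k) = k*(k + 3)*(k + 4)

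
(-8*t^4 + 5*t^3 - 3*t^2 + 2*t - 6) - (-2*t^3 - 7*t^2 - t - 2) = -8*t^4 + 7*t^3 + 4*t^2 + 3*t - 4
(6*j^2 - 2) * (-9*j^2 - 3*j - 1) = -54*j^4 - 18*j^3 + 12*j^2 + 6*j + 2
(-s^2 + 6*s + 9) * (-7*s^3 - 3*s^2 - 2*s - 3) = 7*s^5 - 39*s^4 - 79*s^3 - 36*s^2 - 36*s - 27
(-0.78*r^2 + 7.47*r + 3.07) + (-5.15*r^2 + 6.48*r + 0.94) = -5.93*r^2 + 13.95*r + 4.01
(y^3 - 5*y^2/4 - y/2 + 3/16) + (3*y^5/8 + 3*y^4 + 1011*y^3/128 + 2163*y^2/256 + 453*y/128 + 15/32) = 3*y^5/8 + 3*y^4 + 1139*y^3/128 + 1843*y^2/256 + 389*y/128 + 21/32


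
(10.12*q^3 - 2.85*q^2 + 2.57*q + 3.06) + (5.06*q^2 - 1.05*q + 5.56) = 10.12*q^3 + 2.21*q^2 + 1.52*q + 8.62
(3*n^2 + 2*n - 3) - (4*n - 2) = 3*n^2 - 2*n - 1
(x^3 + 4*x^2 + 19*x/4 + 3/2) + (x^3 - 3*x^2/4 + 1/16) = 2*x^3 + 13*x^2/4 + 19*x/4 + 25/16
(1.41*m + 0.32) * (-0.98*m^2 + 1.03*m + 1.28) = -1.3818*m^3 + 1.1387*m^2 + 2.1344*m + 0.4096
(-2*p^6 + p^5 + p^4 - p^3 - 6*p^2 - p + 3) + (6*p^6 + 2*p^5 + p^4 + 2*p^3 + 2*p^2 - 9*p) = 4*p^6 + 3*p^5 + 2*p^4 + p^3 - 4*p^2 - 10*p + 3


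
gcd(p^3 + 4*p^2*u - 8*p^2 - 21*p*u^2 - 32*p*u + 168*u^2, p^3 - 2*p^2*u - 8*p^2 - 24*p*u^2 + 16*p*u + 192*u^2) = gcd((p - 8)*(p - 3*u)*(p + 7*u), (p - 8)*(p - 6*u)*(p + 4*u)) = p - 8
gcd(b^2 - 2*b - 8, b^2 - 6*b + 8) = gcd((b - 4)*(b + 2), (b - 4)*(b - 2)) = b - 4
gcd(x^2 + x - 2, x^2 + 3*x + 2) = x + 2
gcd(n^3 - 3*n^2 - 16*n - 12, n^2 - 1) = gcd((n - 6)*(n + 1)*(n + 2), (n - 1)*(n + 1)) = n + 1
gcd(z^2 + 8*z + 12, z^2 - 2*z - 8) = z + 2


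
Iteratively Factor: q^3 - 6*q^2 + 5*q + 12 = (q + 1)*(q^2 - 7*q + 12) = (q - 4)*(q + 1)*(q - 3)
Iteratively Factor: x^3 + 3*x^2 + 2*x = (x)*(x^2 + 3*x + 2) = x*(x + 2)*(x + 1)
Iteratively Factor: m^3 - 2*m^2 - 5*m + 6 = (m + 2)*(m^2 - 4*m + 3) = (m - 3)*(m + 2)*(m - 1)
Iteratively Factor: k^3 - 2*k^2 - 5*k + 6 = (k - 1)*(k^2 - k - 6) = (k - 1)*(k + 2)*(k - 3)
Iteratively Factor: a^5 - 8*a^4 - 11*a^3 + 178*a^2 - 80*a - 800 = (a - 5)*(a^4 - 3*a^3 - 26*a^2 + 48*a + 160) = (a - 5)^2*(a^3 + 2*a^2 - 16*a - 32) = (a - 5)^2*(a - 4)*(a^2 + 6*a + 8) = (a - 5)^2*(a - 4)*(a + 2)*(a + 4)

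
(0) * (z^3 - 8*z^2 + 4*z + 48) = 0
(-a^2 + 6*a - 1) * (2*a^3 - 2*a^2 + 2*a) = -2*a^5 + 14*a^4 - 16*a^3 + 14*a^2 - 2*a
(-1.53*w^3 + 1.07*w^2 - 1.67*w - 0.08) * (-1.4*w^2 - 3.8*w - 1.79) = 2.142*w^5 + 4.316*w^4 + 1.0107*w^3 + 4.5427*w^2 + 3.2933*w + 0.1432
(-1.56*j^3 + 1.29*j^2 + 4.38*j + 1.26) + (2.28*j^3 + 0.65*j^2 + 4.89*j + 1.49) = 0.72*j^3 + 1.94*j^2 + 9.27*j + 2.75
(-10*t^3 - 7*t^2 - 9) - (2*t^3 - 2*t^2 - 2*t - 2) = -12*t^3 - 5*t^2 + 2*t - 7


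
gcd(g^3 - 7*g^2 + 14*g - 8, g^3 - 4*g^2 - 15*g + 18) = g - 1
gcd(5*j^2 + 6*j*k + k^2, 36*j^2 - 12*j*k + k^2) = 1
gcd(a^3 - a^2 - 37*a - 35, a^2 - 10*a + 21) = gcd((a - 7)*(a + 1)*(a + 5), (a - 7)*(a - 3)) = a - 7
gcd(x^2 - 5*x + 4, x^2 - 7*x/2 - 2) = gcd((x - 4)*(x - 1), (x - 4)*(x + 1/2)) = x - 4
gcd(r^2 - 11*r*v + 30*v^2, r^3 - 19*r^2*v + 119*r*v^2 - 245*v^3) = r - 5*v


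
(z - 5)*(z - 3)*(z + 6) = z^3 - 2*z^2 - 33*z + 90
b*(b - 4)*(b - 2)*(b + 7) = b^4 + b^3 - 34*b^2 + 56*b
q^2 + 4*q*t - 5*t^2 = (q - t)*(q + 5*t)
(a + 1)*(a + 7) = a^2 + 8*a + 7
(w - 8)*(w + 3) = w^2 - 5*w - 24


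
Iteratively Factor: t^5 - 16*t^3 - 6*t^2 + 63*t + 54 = (t + 1)*(t^4 - t^3 - 15*t^2 + 9*t + 54) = (t - 3)*(t + 1)*(t^3 + 2*t^2 - 9*t - 18) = (t - 3)*(t + 1)*(t + 2)*(t^2 - 9) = (t - 3)^2*(t + 1)*(t + 2)*(t + 3)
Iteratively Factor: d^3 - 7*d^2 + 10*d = (d - 2)*(d^2 - 5*d) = (d - 5)*(d - 2)*(d)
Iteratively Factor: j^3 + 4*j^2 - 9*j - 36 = (j - 3)*(j^2 + 7*j + 12) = (j - 3)*(j + 3)*(j + 4)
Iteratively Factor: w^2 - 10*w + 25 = (w - 5)*(w - 5)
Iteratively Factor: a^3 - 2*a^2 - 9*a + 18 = (a + 3)*(a^2 - 5*a + 6) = (a - 3)*(a + 3)*(a - 2)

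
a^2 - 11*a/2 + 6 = (a - 4)*(a - 3/2)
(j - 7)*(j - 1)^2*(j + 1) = j^4 - 8*j^3 + 6*j^2 + 8*j - 7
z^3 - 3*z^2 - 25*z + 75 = (z - 5)*(z - 3)*(z + 5)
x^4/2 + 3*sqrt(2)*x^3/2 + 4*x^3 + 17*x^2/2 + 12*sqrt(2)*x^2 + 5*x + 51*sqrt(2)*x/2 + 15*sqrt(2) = (x/2 + 1/2)*(x + 2)*(x + 5)*(x + 3*sqrt(2))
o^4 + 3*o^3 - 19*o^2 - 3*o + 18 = (o - 3)*(o - 1)*(o + 1)*(o + 6)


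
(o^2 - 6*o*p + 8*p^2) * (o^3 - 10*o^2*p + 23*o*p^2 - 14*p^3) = o^5 - 16*o^4*p + 91*o^3*p^2 - 232*o^2*p^3 + 268*o*p^4 - 112*p^5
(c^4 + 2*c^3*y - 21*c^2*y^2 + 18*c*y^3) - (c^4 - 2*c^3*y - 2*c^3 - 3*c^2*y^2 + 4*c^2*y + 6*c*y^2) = 4*c^3*y + 2*c^3 - 18*c^2*y^2 - 4*c^2*y + 18*c*y^3 - 6*c*y^2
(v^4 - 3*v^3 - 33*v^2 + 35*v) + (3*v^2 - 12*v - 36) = v^4 - 3*v^3 - 30*v^2 + 23*v - 36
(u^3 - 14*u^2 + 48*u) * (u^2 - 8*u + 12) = u^5 - 22*u^4 + 172*u^3 - 552*u^2 + 576*u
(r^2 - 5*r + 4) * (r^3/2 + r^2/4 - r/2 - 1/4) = r^5/2 - 9*r^4/4 + r^3/4 + 13*r^2/4 - 3*r/4 - 1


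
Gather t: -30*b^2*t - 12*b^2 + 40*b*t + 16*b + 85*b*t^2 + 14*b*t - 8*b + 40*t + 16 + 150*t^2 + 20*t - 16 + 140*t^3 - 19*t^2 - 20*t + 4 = -12*b^2 + 8*b + 140*t^3 + t^2*(85*b + 131) + t*(-30*b^2 + 54*b + 40) + 4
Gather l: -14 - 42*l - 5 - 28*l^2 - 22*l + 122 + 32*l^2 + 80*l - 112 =4*l^2 + 16*l - 9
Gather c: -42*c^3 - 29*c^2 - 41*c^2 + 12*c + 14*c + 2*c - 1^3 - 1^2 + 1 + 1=-42*c^3 - 70*c^2 + 28*c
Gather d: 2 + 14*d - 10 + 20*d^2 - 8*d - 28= 20*d^2 + 6*d - 36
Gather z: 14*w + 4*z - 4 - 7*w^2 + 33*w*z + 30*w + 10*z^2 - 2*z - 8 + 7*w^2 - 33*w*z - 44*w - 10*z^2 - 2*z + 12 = 0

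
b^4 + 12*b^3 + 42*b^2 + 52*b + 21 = (b + 1)^2*(b + 3)*(b + 7)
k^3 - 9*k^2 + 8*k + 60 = (k - 6)*(k - 5)*(k + 2)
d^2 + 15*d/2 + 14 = (d + 7/2)*(d + 4)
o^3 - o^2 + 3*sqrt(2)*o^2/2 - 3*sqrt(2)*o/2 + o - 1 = (o - 1)*(o + sqrt(2)/2)*(o + sqrt(2))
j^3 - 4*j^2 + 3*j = j*(j - 3)*(j - 1)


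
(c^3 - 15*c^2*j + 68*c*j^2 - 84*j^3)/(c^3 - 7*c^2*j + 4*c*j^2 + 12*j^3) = (c - 7*j)/(c + j)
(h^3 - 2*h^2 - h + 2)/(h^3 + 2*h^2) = (h^3 - 2*h^2 - h + 2)/(h^2*(h + 2))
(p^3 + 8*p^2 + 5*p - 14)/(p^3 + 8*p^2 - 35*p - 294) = (p^2 + p - 2)/(p^2 + p - 42)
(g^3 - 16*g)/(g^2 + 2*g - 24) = g*(g + 4)/(g + 6)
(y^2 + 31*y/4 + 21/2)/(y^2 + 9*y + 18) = (y + 7/4)/(y + 3)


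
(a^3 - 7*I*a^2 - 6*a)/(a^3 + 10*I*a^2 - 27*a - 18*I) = a*(a^2 - 7*I*a - 6)/(a^3 + 10*I*a^2 - 27*a - 18*I)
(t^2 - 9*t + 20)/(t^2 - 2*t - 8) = (t - 5)/(t + 2)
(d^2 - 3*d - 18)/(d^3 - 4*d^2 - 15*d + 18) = 1/(d - 1)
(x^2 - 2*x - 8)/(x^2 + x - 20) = (x + 2)/(x + 5)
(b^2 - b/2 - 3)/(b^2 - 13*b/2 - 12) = (b - 2)/(b - 8)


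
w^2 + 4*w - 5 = (w - 1)*(w + 5)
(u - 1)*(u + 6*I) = u^2 - u + 6*I*u - 6*I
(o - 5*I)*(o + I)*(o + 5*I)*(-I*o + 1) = -I*o^4 + 2*o^3 - 24*I*o^2 + 50*o + 25*I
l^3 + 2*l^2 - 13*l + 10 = (l - 2)*(l - 1)*(l + 5)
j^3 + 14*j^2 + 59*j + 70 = (j + 2)*(j + 5)*(j + 7)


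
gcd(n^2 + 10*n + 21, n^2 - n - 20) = 1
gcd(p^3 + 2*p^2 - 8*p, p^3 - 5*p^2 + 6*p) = p^2 - 2*p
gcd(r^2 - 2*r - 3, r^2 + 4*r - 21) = r - 3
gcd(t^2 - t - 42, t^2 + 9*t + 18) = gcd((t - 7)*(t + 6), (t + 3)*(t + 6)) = t + 6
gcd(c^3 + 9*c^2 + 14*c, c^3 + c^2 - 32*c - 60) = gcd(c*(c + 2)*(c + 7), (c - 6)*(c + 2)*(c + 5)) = c + 2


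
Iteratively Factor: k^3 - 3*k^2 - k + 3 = (k - 1)*(k^2 - 2*k - 3) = (k - 3)*(k - 1)*(k + 1)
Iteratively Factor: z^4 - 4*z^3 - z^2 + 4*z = (z + 1)*(z^3 - 5*z^2 + 4*z) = (z - 4)*(z + 1)*(z^2 - z) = z*(z - 4)*(z + 1)*(z - 1)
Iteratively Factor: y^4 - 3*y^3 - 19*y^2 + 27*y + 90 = (y + 3)*(y^3 - 6*y^2 - y + 30) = (y - 5)*(y + 3)*(y^2 - y - 6) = (y - 5)*(y + 2)*(y + 3)*(y - 3)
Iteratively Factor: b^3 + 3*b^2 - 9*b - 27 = (b - 3)*(b^2 + 6*b + 9) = (b - 3)*(b + 3)*(b + 3)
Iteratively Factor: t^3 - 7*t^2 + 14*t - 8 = (t - 4)*(t^2 - 3*t + 2) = (t - 4)*(t - 2)*(t - 1)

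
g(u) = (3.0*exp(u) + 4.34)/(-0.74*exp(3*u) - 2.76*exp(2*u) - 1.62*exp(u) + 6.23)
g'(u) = (3.0*exp(u) + 4.34)*(2.22*exp(3*u) + 5.52*exp(2*u) + 1.62*exp(u))/(-0.74*exp(3*u) - 2.76*exp(2*u) - 1.62*exp(u) + 6.23)^2 + 3.0*exp(u)/(-0.74*exp(3*u) - 2.76*exp(2*u) - 1.62*exp(u) + 6.23)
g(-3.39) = 0.72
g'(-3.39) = 0.02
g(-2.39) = 0.76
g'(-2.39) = 0.07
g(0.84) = -0.52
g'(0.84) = 1.16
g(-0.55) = 1.43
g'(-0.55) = 1.49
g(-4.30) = 0.71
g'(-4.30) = 0.01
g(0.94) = -0.42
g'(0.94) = 0.88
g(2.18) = -0.04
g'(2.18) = 0.08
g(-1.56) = 0.86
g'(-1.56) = 0.20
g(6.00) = 0.00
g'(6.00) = 0.00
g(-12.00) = 0.70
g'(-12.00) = 0.00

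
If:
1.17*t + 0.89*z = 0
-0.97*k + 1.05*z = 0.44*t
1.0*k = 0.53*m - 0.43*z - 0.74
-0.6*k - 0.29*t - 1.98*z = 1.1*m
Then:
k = -0.34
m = 0.56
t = 0.18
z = -0.24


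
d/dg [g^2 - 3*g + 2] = 2*g - 3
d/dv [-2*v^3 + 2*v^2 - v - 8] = -6*v^2 + 4*v - 1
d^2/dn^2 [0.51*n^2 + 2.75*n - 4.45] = 1.02000000000000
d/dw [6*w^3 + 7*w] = 18*w^2 + 7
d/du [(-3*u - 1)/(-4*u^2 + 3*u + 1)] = 4*u*(-3*u - 2)/(16*u^4 - 24*u^3 + u^2 + 6*u + 1)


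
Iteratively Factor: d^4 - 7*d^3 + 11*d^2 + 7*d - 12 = (d - 1)*(d^3 - 6*d^2 + 5*d + 12) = (d - 1)*(d + 1)*(d^2 - 7*d + 12) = (d - 4)*(d - 1)*(d + 1)*(d - 3)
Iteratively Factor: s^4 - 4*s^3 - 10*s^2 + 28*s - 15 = (s - 1)*(s^3 - 3*s^2 - 13*s + 15) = (s - 5)*(s - 1)*(s^2 + 2*s - 3) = (s - 5)*(s - 1)^2*(s + 3)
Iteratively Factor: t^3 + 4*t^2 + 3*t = (t + 3)*(t^2 + t) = (t + 1)*(t + 3)*(t)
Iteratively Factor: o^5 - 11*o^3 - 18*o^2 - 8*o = (o + 1)*(o^4 - o^3 - 10*o^2 - 8*o) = (o + 1)*(o + 2)*(o^3 - 3*o^2 - 4*o) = (o - 4)*(o + 1)*(o + 2)*(o^2 + o) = o*(o - 4)*(o + 1)*(o + 2)*(o + 1)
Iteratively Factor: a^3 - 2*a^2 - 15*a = (a)*(a^2 - 2*a - 15) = a*(a - 5)*(a + 3)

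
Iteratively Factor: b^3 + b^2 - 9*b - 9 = (b + 1)*(b^2 - 9) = (b + 1)*(b + 3)*(b - 3)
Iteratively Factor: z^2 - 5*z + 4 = (z - 4)*(z - 1)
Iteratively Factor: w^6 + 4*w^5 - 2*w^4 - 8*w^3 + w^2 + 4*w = (w - 1)*(w^5 + 5*w^4 + 3*w^3 - 5*w^2 - 4*w) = (w - 1)*(w + 4)*(w^4 + w^3 - w^2 - w) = (w - 1)*(w + 1)*(w + 4)*(w^3 - w) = (w - 1)*(w + 1)^2*(w + 4)*(w^2 - w) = (w - 1)^2*(w + 1)^2*(w + 4)*(w)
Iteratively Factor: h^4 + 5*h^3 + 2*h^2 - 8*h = (h + 4)*(h^3 + h^2 - 2*h) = h*(h + 4)*(h^2 + h - 2) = h*(h + 2)*(h + 4)*(h - 1)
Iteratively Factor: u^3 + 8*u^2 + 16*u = (u + 4)*(u^2 + 4*u) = (u + 4)^2*(u)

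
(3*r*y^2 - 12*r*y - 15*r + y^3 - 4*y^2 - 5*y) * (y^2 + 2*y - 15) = 3*r*y^4 - 6*r*y^3 - 84*r*y^2 + 150*r*y + 225*r + y^5 - 2*y^4 - 28*y^3 + 50*y^2 + 75*y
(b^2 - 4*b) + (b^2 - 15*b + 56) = 2*b^2 - 19*b + 56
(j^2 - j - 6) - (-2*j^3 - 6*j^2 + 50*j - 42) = 2*j^3 + 7*j^2 - 51*j + 36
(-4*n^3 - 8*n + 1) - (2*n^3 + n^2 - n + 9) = -6*n^3 - n^2 - 7*n - 8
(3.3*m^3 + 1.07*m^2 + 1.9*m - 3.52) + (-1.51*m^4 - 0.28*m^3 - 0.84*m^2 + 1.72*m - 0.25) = -1.51*m^4 + 3.02*m^3 + 0.23*m^2 + 3.62*m - 3.77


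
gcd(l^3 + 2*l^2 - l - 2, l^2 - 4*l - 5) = l + 1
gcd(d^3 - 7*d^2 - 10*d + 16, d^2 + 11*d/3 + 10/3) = d + 2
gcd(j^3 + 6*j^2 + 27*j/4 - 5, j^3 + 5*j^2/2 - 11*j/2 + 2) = j^2 + 7*j/2 - 2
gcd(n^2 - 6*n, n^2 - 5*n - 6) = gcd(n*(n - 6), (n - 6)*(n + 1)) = n - 6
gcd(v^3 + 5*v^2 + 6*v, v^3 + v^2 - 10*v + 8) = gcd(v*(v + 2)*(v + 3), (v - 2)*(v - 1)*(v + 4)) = 1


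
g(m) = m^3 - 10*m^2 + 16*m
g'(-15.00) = 991.00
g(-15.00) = -5865.00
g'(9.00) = 79.00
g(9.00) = 63.00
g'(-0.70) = 31.47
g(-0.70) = -16.44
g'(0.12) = 13.64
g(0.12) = 1.78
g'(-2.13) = 72.21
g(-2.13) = -89.11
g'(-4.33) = 158.85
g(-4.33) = -337.95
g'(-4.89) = 185.54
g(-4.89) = -434.29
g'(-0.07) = 17.41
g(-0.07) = -1.17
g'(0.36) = 9.19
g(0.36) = 4.51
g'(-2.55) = 86.51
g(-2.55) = -122.41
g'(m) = 3*m^2 - 20*m + 16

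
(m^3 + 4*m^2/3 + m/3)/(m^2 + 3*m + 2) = m*(3*m + 1)/(3*(m + 2))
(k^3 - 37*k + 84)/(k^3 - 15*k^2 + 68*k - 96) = (k + 7)/(k - 8)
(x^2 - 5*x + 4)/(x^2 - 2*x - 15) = (-x^2 + 5*x - 4)/(-x^2 + 2*x + 15)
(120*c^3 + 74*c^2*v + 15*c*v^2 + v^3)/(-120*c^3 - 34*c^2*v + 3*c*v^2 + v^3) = (6*c + v)/(-6*c + v)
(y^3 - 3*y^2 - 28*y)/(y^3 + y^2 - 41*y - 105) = y*(y + 4)/(y^2 + 8*y + 15)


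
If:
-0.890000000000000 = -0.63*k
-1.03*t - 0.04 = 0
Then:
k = 1.41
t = -0.04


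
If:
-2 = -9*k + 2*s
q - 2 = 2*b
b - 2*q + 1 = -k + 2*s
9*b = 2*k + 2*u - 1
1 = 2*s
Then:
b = -11/9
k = 1/3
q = -4/9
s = 1/2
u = -16/3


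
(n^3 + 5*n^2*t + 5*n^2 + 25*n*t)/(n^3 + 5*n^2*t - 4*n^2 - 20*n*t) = (n + 5)/(n - 4)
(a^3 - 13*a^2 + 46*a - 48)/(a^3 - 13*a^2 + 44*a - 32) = (a^2 - 5*a + 6)/(a^2 - 5*a + 4)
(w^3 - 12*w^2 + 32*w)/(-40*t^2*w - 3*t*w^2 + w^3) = (-w^2 + 12*w - 32)/(40*t^2 + 3*t*w - w^2)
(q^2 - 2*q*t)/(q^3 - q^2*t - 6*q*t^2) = (-q + 2*t)/(-q^2 + q*t + 6*t^2)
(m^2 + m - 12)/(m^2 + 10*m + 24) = (m - 3)/(m + 6)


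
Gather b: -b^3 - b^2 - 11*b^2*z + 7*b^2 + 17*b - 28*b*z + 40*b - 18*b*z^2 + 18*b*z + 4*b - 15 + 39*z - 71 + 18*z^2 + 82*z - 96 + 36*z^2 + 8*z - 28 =-b^3 + b^2*(6 - 11*z) + b*(-18*z^2 - 10*z + 61) + 54*z^2 + 129*z - 210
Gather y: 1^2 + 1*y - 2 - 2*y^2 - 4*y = -2*y^2 - 3*y - 1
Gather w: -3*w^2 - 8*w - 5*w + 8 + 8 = -3*w^2 - 13*w + 16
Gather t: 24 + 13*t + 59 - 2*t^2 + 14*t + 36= -2*t^2 + 27*t + 119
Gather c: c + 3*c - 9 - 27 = 4*c - 36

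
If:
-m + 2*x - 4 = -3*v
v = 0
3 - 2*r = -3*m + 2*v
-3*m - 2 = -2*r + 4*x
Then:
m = -7/2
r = -15/4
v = 0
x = 1/4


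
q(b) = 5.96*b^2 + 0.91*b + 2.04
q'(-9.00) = -106.37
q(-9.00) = 476.61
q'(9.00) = 108.19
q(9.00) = 492.99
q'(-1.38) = -15.54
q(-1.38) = 12.13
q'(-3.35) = -39.02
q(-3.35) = 65.88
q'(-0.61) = -6.36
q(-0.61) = 3.70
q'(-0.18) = -1.24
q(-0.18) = 2.07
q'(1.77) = 22.01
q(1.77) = 22.32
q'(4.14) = 50.26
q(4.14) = 107.96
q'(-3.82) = -44.62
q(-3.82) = 85.53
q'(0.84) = 10.92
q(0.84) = 7.01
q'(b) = 11.92*b + 0.91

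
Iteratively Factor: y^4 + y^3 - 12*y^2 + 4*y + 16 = (y - 2)*(y^3 + 3*y^2 - 6*y - 8) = (y - 2)*(y + 4)*(y^2 - y - 2) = (y - 2)^2*(y + 4)*(y + 1)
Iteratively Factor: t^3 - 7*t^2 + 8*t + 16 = (t + 1)*(t^2 - 8*t + 16) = (t - 4)*(t + 1)*(t - 4)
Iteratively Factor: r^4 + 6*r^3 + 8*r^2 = (r)*(r^3 + 6*r^2 + 8*r) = r*(r + 4)*(r^2 + 2*r) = r*(r + 2)*(r + 4)*(r)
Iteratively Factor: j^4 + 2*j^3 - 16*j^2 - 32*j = (j + 2)*(j^3 - 16*j) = (j - 4)*(j + 2)*(j^2 + 4*j) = j*(j - 4)*(j + 2)*(j + 4)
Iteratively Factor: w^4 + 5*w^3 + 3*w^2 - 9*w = (w + 3)*(w^3 + 2*w^2 - 3*w) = w*(w + 3)*(w^2 + 2*w - 3) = w*(w + 3)^2*(w - 1)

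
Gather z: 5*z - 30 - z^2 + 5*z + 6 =-z^2 + 10*z - 24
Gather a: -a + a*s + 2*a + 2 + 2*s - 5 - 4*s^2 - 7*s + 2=a*(s + 1) - 4*s^2 - 5*s - 1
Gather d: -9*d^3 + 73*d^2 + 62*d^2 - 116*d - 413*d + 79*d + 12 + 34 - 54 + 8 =-9*d^3 + 135*d^2 - 450*d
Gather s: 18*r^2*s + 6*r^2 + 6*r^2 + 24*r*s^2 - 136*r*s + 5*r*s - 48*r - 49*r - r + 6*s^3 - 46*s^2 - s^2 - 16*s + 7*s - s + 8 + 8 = 12*r^2 - 98*r + 6*s^3 + s^2*(24*r - 47) + s*(18*r^2 - 131*r - 10) + 16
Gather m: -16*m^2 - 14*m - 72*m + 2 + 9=-16*m^2 - 86*m + 11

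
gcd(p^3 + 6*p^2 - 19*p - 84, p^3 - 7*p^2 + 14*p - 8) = p - 4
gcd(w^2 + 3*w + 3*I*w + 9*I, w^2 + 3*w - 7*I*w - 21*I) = w + 3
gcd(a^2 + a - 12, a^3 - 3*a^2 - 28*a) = a + 4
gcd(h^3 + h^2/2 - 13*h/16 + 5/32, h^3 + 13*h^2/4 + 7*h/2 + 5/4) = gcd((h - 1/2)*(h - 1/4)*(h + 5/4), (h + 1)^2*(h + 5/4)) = h + 5/4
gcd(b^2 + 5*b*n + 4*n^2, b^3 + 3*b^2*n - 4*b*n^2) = b + 4*n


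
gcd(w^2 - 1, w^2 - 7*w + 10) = 1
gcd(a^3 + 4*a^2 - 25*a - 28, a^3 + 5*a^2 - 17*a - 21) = a^2 + 8*a + 7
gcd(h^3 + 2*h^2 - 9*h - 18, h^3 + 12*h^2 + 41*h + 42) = h^2 + 5*h + 6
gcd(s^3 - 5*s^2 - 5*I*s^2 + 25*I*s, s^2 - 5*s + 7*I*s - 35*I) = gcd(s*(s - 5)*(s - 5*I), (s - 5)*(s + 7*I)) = s - 5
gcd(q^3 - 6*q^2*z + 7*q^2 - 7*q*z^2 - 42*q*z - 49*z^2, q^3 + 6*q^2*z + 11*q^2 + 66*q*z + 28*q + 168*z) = q + 7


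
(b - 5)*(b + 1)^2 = b^3 - 3*b^2 - 9*b - 5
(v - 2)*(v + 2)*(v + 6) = v^3 + 6*v^2 - 4*v - 24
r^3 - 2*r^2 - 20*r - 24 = (r - 6)*(r + 2)^2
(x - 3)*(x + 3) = x^2 - 9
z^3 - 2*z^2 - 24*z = z*(z - 6)*(z + 4)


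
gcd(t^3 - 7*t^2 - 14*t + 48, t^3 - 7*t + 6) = t^2 + t - 6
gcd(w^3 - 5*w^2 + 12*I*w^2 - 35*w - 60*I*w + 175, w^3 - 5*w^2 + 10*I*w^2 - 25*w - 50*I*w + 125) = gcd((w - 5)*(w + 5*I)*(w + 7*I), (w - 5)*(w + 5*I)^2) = w^2 + w*(-5 + 5*I) - 25*I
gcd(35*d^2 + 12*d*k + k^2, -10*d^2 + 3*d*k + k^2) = 5*d + k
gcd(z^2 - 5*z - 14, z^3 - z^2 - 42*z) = z - 7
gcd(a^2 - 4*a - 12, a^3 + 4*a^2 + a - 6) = a + 2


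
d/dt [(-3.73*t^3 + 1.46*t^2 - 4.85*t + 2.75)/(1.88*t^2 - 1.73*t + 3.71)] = (-7.0124*t^4 + 12.9058*t^3 - 34.9227*t^2 + 0.493200000000002*t - 13.236)/(3.5344*t^4 - 6.5048*t^3 + 16.9425*t^2 - 12.8366*t + 13.7641)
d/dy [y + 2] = 1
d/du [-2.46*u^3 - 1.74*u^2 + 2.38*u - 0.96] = -7.38*u^2 - 3.48*u + 2.38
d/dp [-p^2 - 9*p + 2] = -2*p - 9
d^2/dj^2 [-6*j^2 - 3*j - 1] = -12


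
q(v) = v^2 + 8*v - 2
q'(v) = 2*v + 8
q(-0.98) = -8.88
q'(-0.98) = 6.04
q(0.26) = 0.15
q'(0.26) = 8.52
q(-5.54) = -15.63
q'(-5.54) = -3.08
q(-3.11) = -17.21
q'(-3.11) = 1.78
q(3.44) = 37.35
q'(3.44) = 14.88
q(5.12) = 65.17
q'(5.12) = 18.24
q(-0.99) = -8.94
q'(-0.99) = 6.02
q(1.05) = 7.50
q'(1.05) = 10.10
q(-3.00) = -17.00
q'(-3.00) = 2.00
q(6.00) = 82.00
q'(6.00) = 20.00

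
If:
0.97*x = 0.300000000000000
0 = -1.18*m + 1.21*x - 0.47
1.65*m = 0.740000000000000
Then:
No Solution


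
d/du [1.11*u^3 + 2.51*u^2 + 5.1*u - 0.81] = 3.33*u^2 + 5.02*u + 5.1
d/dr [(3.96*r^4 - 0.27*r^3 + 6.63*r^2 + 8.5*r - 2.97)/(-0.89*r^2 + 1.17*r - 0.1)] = (-7.0488*r^5 + 14.1399*r^4 - 2.2158*r^3 + 15.4031*r^2 - 6.6126*r + 2.6249)/(0.7921*r^4 - 2.0826*r^3 + 1.5469*r^2 - 0.234*r + 0.01)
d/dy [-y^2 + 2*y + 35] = 2 - 2*y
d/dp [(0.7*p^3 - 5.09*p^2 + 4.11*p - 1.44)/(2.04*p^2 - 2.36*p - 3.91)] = (1.428*p^4 - 3.304*p^3 - 4.583*p^2 + 45.679*p - 19.4685)/(4.1616*p^4 - 9.6288*p^3 - 10.3832*p^2 + 18.4552*p + 15.2881)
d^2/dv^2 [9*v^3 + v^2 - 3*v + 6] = 54*v + 2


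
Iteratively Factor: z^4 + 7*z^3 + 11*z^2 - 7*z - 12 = (z + 1)*(z^3 + 6*z^2 + 5*z - 12) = (z - 1)*(z + 1)*(z^2 + 7*z + 12) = (z - 1)*(z + 1)*(z + 4)*(z + 3)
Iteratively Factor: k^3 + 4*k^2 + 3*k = (k + 1)*(k^2 + 3*k) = k*(k + 1)*(k + 3)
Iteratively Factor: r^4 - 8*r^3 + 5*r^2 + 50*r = (r)*(r^3 - 8*r^2 + 5*r + 50) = r*(r - 5)*(r^2 - 3*r - 10) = r*(r - 5)^2*(r + 2)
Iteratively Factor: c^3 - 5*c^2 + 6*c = (c)*(c^2 - 5*c + 6) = c*(c - 3)*(c - 2)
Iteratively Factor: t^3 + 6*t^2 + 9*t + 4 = (t + 4)*(t^2 + 2*t + 1) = (t + 1)*(t + 4)*(t + 1)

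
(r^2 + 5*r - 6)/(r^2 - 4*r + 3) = (r + 6)/(r - 3)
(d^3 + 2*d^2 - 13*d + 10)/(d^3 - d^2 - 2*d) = (d^2 + 4*d - 5)/(d*(d + 1))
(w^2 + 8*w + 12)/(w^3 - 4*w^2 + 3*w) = (w^2 + 8*w + 12)/(w*(w^2 - 4*w + 3))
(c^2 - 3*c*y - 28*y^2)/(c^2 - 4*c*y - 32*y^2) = (-c + 7*y)/(-c + 8*y)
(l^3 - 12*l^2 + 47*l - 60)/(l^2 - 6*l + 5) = (l^2 - 7*l + 12)/(l - 1)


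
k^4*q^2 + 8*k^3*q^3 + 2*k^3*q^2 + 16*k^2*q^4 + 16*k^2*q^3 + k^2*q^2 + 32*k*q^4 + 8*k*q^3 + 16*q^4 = (k + 4*q)^2*(k*q + q)^2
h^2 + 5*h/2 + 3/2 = (h + 1)*(h + 3/2)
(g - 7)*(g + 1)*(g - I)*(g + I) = g^4 - 6*g^3 - 6*g^2 - 6*g - 7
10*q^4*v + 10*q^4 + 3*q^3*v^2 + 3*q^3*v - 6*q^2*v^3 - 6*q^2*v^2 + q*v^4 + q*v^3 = (-5*q + v)*(-2*q + v)*(q + v)*(q*v + q)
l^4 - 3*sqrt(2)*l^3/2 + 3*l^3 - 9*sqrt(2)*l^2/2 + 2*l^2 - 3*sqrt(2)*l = l*(l + 1)*(l + 2)*(l - 3*sqrt(2)/2)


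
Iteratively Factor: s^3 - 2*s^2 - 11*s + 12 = (s + 3)*(s^2 - 5*s + 4) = (s - 4)*(s + 3)*(s - 1)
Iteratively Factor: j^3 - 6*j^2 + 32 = (j + 2)*(j^2 - 8*j + 16) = (j - 4)*(j + 2)*(j - 4)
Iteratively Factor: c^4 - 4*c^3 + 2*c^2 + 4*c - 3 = (c - 1)*(c^3 - 3*c^2 - c + 3) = (c - 3)*(c - 1)*(c^2 - 1) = (c - 3)*(c - 1)*(c + 1)*(c - 1)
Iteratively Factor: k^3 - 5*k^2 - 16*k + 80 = (k - 4)*(k^2 - k - 20) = (k - 5)*(k - 4)*(k + 4)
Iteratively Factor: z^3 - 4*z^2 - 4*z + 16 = (z - 4)*(z^2 - 4) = (z - 4)*(z - 2)*(z + 2)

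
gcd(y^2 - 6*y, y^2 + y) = y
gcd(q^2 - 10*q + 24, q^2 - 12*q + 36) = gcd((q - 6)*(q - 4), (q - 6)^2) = q - 6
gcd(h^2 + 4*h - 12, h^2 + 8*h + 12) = h + 6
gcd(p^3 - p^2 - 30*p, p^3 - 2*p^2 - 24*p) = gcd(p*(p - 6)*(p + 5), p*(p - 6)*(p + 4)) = p^2 - 6*p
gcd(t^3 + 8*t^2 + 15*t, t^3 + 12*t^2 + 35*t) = t^2 + 5*t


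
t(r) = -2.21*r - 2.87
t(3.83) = -11.33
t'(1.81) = -2.21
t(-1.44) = 0.31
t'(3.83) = -2.21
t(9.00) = -22.76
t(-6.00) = 10.39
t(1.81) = -6.87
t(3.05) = -9.61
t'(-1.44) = -2.21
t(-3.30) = 4.42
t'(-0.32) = -2.21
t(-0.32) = -2.16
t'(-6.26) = -2.21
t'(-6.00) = -2.21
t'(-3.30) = -2.21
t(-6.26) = 10.96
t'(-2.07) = -2.21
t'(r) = -2.21000000000000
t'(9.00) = -2.21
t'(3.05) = -2.21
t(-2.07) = 1.70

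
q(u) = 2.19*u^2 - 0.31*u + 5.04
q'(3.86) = 16.60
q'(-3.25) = -14.54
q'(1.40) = 5.82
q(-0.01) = 5.04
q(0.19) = 5.06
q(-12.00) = 324.12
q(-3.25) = 29.18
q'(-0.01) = -0.35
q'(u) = 4.38*u - 0.31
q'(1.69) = 7.09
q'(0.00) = -0.31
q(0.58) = 5.60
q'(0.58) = 2.23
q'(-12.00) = -52.87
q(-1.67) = 11.67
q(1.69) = 10.77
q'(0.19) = 0.52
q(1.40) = 8.90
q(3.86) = 36.47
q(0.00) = 5.04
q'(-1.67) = -7.62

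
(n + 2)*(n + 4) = n^2 + 6*n + 8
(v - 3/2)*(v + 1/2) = v^2 - v - 3/4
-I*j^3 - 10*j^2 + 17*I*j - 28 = (j - 7*I)*(j - 4*I)*(-I*j + 1)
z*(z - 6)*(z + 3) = z^3 - 3*z^2 - 18*z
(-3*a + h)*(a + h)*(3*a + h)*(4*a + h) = -36*a^4 - 45*a^3*h - 5*a^2*h^2 + 5*a*h^3 + h^4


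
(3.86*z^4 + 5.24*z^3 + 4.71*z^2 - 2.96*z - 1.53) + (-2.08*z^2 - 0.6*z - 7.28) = 3.86*z^4 + 5.24*z^3 + 2.63*z^2 - 3.56*z - 8.81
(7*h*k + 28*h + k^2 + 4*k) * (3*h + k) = 21*h^2*k + 84*h^2 + 10*h*k^2 + 40*h*k + k^3 + 4*k^2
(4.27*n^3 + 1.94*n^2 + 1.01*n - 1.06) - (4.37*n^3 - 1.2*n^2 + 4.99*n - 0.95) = -0.100000000000001*n^3 + 3.14*n^2 - 3.98*n - 0.11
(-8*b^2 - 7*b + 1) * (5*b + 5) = -40*b^3 - 75*b^2 - 30*b + 5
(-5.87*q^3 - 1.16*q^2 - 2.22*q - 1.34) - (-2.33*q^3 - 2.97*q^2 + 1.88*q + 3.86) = -3.54*q^3 + 1.81*q^2 - 4.1*q - 5.2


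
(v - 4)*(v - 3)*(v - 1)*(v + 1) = v^4 - 7*v^3 + 11*v^2 + 7*v - 12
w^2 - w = w*(w - 1)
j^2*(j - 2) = j^3 - 2*j^2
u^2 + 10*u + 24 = (u + 4)*(u + 6)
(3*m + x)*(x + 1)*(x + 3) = 3*m*x^2 + 12*m*x + 9*m + x^3 + 4*x^2 + 3*x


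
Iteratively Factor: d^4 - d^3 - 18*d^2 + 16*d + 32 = (d - 2)*(d^3 + d^2 - 16*d - 16) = (d - 2)*(d + 1)*(d^2 - 16) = (d - 4)*(d - 2)*(d + 1)*(d + 4)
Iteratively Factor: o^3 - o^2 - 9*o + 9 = (o - 3)*(o^2 + 2*o - 3) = (o - 3)*(o - 1)*(o + 3)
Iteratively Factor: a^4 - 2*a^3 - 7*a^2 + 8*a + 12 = (a - 2)*(a^3 - 7*a - 6) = (a - 2)*(a + 2)*(a^2 - 2*a - 3) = (a - 3)*(a - 2)*(a + 2)*(a + 1)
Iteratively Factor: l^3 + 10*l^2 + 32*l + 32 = (l + 4)*(l^2 + 6*l + 8) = (l + 4)^2*(l + 2)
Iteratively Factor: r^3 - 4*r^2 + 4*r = (r - 2)*(r^2 - 2*r) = (r - 2)^2*(r)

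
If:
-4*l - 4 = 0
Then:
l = -1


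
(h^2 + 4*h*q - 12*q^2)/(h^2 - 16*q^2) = (h^2 + 4*h*q - 12*q^2)/(h^2 - 16*q^2)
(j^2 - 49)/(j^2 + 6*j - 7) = (j - 7)/(j - 1)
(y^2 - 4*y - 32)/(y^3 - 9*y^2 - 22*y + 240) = (y + 4)/(y^2 - y - 30)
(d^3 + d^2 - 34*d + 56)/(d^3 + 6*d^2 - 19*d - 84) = (d - 2)/(d + 3)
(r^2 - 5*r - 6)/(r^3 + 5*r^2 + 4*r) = (r - 6)/(r*(r + 4))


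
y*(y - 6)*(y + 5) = y^3 - y^2 - 30*y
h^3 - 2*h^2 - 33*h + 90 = (h - 5)*(h - 3)*(h + 6)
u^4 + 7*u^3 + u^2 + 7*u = u*(u + 7)*(-I*u + 1)*(I*u + 1)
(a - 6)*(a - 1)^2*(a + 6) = a^4 - 2*a^3 - 35*a^2 + 72*a - 36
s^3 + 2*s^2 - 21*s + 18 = (s - 3)*(s - 1)*(s + 6)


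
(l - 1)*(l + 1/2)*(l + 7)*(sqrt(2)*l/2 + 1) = sqrt(2)*l^4/2 + l^3 + 13*sqrt(2)*l^3/4 - 2*sqrt(2)*l^2 + 13*l^2/2 - 4*l - 7*sqrt(2)*l/4 - 7/2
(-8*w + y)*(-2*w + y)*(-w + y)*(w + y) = -16*w^4 + 10*w^3*y + 15*w^2*y^2 - 10*w*y^3 + y^4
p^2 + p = p*(p + 1)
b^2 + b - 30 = (b - 5)*(b + 6)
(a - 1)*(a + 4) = a^2 + 3*a - 4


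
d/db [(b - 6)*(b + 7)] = 2*b + 1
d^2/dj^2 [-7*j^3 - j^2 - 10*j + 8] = -42*j - 2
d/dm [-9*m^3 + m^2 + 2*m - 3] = -27*m^2 + 2*m + 2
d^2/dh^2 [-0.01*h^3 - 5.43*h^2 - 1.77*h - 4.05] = -0.06*h - 10.86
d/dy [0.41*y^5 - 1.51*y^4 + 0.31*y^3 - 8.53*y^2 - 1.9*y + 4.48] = 2.05*y^4 - 6.04*y^3 + 0.93*y^2 - 17.06*y - 1.9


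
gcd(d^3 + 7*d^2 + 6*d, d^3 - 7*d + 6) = 1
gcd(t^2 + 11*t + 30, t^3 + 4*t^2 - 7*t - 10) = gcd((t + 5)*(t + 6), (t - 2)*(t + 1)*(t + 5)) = t + 5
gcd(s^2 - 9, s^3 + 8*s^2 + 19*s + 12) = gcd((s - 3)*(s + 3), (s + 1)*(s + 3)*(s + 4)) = s + 3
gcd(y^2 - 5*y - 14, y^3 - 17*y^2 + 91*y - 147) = y - 7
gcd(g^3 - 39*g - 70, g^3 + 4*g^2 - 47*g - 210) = g^2 - 2*g - 35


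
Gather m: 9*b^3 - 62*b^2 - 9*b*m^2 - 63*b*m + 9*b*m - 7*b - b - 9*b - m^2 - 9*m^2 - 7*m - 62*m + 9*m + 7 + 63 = 9*b^3 - 62*b^2 - 17*b + m^2*(-9*b - 10) + m*(-54*b - 60) + 70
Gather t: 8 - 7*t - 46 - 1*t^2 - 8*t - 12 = -t^2 - 15*t - 50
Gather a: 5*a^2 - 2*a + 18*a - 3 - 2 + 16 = 5*a^2 + 16*a + 11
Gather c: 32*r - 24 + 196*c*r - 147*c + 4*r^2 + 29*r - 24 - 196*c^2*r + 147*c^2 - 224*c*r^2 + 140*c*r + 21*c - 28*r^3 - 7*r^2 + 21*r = c^2*(147 - 196*r) + c*(-224*r^2 + 336*r - 126) - 28*r^3 - 3*r^2 + 82*r - 48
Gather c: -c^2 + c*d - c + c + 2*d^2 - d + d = -c^2 + c*d + 2*d^2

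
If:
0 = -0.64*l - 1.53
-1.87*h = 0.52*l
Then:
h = 0.66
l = -2.39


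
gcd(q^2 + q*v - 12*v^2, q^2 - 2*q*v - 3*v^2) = q - 3*v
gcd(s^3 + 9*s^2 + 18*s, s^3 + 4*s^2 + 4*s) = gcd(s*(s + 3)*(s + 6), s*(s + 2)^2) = s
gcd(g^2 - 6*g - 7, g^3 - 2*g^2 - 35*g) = g - 7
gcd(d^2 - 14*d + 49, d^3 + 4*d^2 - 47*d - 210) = d - 7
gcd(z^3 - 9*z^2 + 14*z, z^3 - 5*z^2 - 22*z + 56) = z^2 - 9*z + 14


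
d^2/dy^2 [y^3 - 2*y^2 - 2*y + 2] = 6*y - 4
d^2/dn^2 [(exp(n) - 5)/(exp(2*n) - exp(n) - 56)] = (exp(4*n) - 19*exp(3*n) + 351*exp(2*n) - 1181*exp(n) + 3416)*exp(n)/(exp(6*n) - 3*exp(5*n) - 165*exp(4*n) + 335*exp(3*n) + 9240*exp(2*n) - 9408*exp(n) - 175616)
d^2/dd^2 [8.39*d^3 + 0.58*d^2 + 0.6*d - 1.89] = 50.34*d + 1.16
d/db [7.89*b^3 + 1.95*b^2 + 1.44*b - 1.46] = 23.67*b^2 + 3.9*b + 1.44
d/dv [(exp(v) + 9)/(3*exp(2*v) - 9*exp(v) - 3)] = (-(exp(v) + 9)*(2*exp(v) - 3) + exp(2*v) - 3*exp(v) - 1)*exp(v)/(3*(-exp(2*v) + 3*exp(v) + 1)^2)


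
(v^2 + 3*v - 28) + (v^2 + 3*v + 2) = 2*v^2 + 6*v - 26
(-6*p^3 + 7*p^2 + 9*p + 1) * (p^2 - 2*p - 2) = -6*p^5 + 19*p^4 + 7*p^3 - 31*p^2 - 20*p - 2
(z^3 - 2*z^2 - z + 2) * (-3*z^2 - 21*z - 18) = -3*z^5 - 15*z^4 + 27*z^3 + 51*z^2 - 24*z - 36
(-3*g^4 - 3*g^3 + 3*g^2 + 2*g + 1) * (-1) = 3*g^4 + 3*g^3 - 3*g^2 - 2*g - 1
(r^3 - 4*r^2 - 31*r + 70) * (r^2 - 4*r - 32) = r^5 - 8*r^4 - 47*r^3 + 322*r^2 + 712*r - 2240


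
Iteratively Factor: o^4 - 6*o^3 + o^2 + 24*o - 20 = (o - 2)*(o^3 - 4*o^2 - 7*o + 10) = (o - 2)*(o + 2)*(o^2 - 6*o + 5) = (o - 5)*(o - 2)*(o + 2)*(o - 1)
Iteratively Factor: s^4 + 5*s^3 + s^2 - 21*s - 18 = (s - 2)*(s^3 + 7*s^2 + 15*s + 9) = (s - 2)*(s + 1)*(s^2 + 6*s + 9) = (s - 2)*(s + 1)*(s + 3)*(s + 3)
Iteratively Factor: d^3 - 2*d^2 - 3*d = (d - 3)*(d^2 + d) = (d - 3)*(d + 1)*(d)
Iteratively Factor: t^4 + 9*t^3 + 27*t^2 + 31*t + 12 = (t + 4)*(t^3 + 5*t^2 + 7*t + 3) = (t + 1)*(t + 4)*(t^2 + 4*t + 3) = (t + 1)^2*(t + 4)*(t + 3)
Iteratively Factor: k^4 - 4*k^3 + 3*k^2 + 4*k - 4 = (k - 1)*(k^3 - 3*k^2 + 4) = (k - 1)*(k + 1)*(k^2 - 4*k + 4) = (k - 2)*(k - 1)*(k + 1)*(k - 2)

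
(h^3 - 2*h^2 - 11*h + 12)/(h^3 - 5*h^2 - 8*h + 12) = (h^2 - h - 12)/(h^2 - 4*h - 12)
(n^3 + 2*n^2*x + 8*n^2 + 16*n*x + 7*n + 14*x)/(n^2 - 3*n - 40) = (n^3 + 2*n^2*x + 8*n^2 + 16*n*x + 7*n + 14*x)/(n^2 - 3*n - 40)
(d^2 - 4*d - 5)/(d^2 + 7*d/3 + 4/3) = 3*(d - 5)/(3*d + 4)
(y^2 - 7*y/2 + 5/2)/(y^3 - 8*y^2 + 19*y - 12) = (y - 5/2)/(y^2 - 7*y + 12)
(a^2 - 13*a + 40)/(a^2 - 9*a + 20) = (a - 8)/(a - 4)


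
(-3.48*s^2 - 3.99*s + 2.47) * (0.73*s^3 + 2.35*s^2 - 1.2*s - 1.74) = -2.5404*s^5 - 11.0907*s^4 - 3.3974*s^3 + 16.6477*s^2 + 3.9786*s - 4.2978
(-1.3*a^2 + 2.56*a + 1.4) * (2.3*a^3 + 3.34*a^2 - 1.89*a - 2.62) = -2.99*a^5 + 1.546*a^4 + 14.2274*a^3 + 3.2436*a^2 - 9.3532*a - 3.668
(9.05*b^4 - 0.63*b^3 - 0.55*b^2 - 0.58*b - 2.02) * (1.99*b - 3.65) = 18.0095*b^5 - 34.2862*b^4 + 1.205*b^3 + 0.8533*b^2 - 1.9028*b + 7.373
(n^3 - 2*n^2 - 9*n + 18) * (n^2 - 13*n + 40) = n^5 - 15*n^4 + 57*n^3 + 55*n^2 - 594*n + 720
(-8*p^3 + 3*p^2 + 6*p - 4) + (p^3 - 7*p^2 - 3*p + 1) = -7*p^3 - 4*p^2 + 3*p - 3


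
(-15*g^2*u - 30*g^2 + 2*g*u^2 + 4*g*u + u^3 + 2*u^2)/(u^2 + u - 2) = (-15*g^2 + 2*g*u + u^2)/(u - 1)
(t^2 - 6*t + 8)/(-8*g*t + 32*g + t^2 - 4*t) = (t - 2)/(-8*g + t)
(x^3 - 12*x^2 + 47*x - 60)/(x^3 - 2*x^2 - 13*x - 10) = (x^2 - 7*x + 12)/(x^2 + 3*x + 2)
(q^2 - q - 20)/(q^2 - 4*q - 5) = (q + 4)/(q + 1)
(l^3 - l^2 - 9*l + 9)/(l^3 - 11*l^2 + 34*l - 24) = (l^2 - 9)/(l^2 - 10*l + 24)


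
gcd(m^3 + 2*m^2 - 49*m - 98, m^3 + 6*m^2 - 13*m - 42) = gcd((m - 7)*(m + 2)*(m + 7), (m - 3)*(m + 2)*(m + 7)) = m^2 + 9*m + 14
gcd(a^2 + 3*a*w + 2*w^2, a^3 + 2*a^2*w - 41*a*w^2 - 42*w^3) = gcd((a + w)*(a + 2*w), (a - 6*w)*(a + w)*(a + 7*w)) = a + w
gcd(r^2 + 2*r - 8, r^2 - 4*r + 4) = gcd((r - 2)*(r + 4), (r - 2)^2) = r - 2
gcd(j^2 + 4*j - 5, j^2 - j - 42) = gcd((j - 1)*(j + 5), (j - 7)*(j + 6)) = 1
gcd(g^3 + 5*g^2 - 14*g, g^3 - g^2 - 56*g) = g^2 + 7*g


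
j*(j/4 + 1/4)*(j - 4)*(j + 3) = j^4/4 - 13*j^2/4 - 3*j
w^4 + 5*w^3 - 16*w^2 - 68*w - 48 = (w - 4)*(w + 1)*(w + 2)*(w + 6)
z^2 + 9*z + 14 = (z + 2)*(z + 7)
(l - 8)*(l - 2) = l^2 - 10*l + 16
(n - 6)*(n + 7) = n^2 + n - 42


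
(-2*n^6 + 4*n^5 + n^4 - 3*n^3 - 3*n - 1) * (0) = 0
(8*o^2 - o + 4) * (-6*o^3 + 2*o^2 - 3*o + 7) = -48*o^5 + 22*o^4 - 50*o^3 + 67*o^2 - 19*o + 28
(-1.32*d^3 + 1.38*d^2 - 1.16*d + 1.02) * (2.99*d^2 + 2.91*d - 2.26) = -3.9468*d^5 + 0.285*d^4 + 3.5306*d^3 - 3.4446*d^2 + 5.5898*d - 2.3052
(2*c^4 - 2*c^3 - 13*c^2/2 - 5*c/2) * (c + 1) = 2*c^5 - 17*c^3/2 - 9*c^2 - 5*c/2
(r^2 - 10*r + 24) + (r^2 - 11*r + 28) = 2*r^2 - 21*r + 52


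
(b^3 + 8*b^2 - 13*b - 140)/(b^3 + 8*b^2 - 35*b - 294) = (b^2 + b - 20)/(b^2 + b - 42)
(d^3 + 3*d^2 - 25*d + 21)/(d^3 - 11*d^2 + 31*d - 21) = (d + 7)/(d - 7)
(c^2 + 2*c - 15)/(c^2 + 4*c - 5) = (c - 3)/(c - 1)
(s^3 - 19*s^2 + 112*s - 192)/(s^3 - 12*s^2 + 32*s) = (s^2 - 11*s + 24)/(s*(s - 4))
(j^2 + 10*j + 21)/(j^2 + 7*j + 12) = (j + 7)/(j + 4)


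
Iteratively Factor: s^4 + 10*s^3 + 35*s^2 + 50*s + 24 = (s + 1)*(s^3 + 9*s^2 + 26*s + 24) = (s + 1)*(s + 4)*(s^2 + 5*s + 6) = (s + 1)*(s + 3)*(s + 4)*(s + 2)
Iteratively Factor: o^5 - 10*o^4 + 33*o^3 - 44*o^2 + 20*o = (o)*(o^4 - 10*o^3 + 33*o^2 - 44*o + 20) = o*(o - 5)*(o^3 - 5*o^2 + 8*o - 4) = o*(o - 5)*(o - 1)*(o^2 - 4*o + 4) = o*(o - 5)*(o - 2)*(o - 1)*(o - 2)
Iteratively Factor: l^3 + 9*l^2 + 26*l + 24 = (l + 3)*(l^2 + 6*l + 8) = (l + 2)*(l + 3)*(l + 4)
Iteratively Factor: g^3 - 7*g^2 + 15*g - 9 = (g - 3)*(g^2 - 4*g + 3) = (g - 3)^2*(g - 1)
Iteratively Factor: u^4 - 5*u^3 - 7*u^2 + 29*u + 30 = (u + 2)*(u^3 - 7*u^2 + 7*u + 15) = (u - 3)*(u + 2)*(u^2 - 4*u - 5) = (u - 5)*(u - 3)*(u + 2)*(u + 1)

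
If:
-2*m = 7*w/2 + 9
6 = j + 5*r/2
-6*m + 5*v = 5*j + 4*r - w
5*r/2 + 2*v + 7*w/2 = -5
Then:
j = 55*w/18 - 101/9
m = -7*w/4 - 9/2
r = 62/9 - 11*w/9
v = -2*w/9 - 100/9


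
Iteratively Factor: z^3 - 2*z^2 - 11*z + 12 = (z + 3)*(z^2 - 5*z + 4) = (z - 1)*(z + 3)*(z - 4)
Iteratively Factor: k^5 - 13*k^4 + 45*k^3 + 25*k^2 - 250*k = (k - 5)*(k^4 - 8*k^3 + 5*k^2 + 50*k) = (k - 5)*(k + 2)*(k^3 - 10*k^2 + 25*k) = (k - 5)^2*(k + 2)*(k^2 - 5*k) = k*(k - 5)^2*(k + 2)*(k - 5)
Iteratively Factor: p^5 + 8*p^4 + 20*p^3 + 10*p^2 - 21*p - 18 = (p + 2)*(p^4 + 6*p^3 + 8*p^2 - 6*p - 9) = (p + 2)*(p + 3)*(p^3 + 3*p^2 - p - 3) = (p - 1)*(p + 2)*(p + 3)*(p^2 + 4*p + 3) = (p - 1)*(p + 2)*(p + 3)^2*(p + 1)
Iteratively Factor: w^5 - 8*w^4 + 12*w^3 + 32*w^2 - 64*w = (w - 4)*(w^4 - 4*w^3 - 4*w^2 + 16*w) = (w - 4)*(w + 2)*(w^3 - 6*w^2 + 8*w) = (w - 4)^2*(w + 2)*(w^2 - 2*w) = (w - 4)^2*(w - 2)*(w + 2)*(w)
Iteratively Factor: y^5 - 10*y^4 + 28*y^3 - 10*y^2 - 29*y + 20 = (y - 5)*(y^4 - 5*y^3 + 3*y^2 + 5*y - 4) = (y - 5)*(y + 1)*(y^3 - 6*y^2 + 9*y - 4) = (y - 5)*(y - 4)*(y + 1)*(y^2 - 2*y + 1) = (y - 5)*(y - 4)*(y - 1)*(y + 1)*(y - 1)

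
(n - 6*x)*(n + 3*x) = n^2 - 3*n*x - 18*x^2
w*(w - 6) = w^2 - 6*w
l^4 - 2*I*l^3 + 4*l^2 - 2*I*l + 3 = (l - 3*I)*(l - I)*(l + I)^2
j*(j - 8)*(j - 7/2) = j^3 - 23*j^2/2 + 28*j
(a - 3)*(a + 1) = a^2 - 2*a - 3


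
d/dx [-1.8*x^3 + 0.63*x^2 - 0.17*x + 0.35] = -5.4*x^2 + 1.26*x - 0.17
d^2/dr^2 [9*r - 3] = 0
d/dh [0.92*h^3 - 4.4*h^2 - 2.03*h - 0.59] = 2.76*h^2 - 8.8*h - 2.03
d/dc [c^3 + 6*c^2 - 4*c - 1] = 3*c^2 + 12*c - 4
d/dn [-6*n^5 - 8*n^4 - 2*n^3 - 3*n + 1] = -30*n^4 - 32*n^3 - 6*n^2 - 3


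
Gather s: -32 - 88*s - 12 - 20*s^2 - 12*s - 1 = -20*s^2 - 100*s - 45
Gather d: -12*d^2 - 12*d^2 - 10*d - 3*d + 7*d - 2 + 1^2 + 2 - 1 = -24*d^2 - 6*d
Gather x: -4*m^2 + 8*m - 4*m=-4*m^2 + 4*m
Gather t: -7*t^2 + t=-7*t^2 + t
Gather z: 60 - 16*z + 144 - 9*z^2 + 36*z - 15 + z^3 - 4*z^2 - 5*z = z^3 - 13*z^2 + 15*z + 189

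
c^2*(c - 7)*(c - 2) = c^4 - 9*c^3 + 14*c^2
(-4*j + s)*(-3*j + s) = 12*j^2 - 7*j*s + s^2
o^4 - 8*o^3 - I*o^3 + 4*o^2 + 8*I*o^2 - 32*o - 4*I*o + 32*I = (o - 8)*(o - 2*I)*(o - I)*(o + 2*I)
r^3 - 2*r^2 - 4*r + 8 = (r - 2)^2*(r + 2)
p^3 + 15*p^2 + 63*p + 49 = (p + 1)*(p + 7)^2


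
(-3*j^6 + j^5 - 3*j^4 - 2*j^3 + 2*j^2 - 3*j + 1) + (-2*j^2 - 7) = -3*j^6 + j^5 - 3*j^4 - 2*j^3 - 3*j - 6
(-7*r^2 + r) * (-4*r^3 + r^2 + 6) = 28*r^5 - 11*r^4 + r^3 - 42*r^2 + 6*r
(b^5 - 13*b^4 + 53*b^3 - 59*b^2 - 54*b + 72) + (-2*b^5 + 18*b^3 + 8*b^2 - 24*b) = -b^5 - 13*b^4 + 71*b^3 - 51*b^2 - 78*b + 72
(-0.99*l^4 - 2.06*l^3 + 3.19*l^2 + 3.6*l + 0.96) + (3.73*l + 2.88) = -0.99*l^4 - 2.06*l^3 + 3.19*l^2 + 7.33*l + 3.84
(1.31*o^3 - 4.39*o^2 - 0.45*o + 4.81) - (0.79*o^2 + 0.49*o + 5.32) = 1.31*o^3 - 5.18*o^2 - 0.94*o - 0.510000000000001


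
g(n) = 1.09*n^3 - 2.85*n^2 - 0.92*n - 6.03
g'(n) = 3.27*n^2 - 5.7*n - 0.92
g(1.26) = -9.53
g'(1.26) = -2.91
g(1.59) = -10.32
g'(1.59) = -1.72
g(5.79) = 104.67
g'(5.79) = 75.70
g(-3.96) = -114.77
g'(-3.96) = 72.93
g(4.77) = 43.03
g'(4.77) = 46.29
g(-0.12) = -5.96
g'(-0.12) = -0.19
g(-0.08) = -5.98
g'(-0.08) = -0.44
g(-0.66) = -6.98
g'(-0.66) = 4.27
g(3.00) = -5.01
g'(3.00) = 11.41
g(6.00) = 121.29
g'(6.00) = 82.60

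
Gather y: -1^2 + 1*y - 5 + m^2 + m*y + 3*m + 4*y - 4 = m^2 + 3*m + y*(m + 5) - 10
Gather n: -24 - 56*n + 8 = -56*n - 16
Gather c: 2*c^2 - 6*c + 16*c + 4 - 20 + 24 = 2*c^2 + 10*c + 8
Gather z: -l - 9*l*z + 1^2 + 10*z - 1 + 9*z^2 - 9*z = -l + 9*z^2 + z*(1 - 9*l)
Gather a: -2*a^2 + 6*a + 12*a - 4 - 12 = -2*a^2 + 18*a - 16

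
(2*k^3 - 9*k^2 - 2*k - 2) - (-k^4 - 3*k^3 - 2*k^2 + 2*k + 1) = k^4 + 5*k^3 - 7*k^2 - 4*k - 3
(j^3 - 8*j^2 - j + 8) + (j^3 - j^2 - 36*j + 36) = 2*j^3 - 9*j^2 - 37*j + 44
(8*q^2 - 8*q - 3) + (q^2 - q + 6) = 9*q^2 - 9*q + 3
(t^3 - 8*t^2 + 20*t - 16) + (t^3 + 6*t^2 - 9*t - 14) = 2*t^3 - 2*t^2 + 11*t - 30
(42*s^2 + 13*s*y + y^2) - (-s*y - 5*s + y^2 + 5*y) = 42*s^2 + 14*s*y + 5*s - 5*y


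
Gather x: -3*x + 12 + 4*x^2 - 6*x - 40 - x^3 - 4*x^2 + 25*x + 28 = -x^3 + 16*x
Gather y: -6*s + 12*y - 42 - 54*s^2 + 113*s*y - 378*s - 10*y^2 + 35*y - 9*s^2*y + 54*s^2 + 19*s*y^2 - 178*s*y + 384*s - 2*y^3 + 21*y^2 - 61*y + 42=-2*y^3 + y^2*(19*s + 11) + y*(-9*s^2 - 65*s - 14)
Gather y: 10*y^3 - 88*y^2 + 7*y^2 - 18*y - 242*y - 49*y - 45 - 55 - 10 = 10*y^3 - 81*y^2 - 309*y - 110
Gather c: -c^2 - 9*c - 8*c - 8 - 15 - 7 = -c^2 - 17*c - 30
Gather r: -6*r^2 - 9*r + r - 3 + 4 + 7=-6*r^2 - 8*r + 8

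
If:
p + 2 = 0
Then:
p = -2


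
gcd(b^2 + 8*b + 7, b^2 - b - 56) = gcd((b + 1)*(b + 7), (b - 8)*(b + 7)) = b + 7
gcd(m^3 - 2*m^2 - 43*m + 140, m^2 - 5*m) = m - 5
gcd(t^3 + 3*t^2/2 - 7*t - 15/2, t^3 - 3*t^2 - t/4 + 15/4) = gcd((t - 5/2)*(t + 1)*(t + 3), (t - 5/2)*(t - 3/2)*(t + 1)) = t^2 - 3*t/2 - 5/2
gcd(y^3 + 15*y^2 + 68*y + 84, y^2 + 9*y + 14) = y^2 + 9*y + 14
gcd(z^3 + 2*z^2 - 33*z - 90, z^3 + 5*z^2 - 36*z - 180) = z^2 - z - 30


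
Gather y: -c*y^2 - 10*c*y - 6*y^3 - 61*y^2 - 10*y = -6*y^3 + y^2*(-c - 61) + y*(-10*c - 10)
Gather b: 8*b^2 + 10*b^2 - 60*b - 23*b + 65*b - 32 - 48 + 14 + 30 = 18*b^2 - 18*b - 36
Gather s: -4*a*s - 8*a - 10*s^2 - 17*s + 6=-8*a - 10*s^2 + s*(-4*a - 17) + 6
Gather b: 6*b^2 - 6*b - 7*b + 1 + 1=6*b^2 - 13*b + 2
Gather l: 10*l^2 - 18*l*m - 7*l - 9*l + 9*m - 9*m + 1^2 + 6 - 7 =10*l^2 + l*(-18*m - 16)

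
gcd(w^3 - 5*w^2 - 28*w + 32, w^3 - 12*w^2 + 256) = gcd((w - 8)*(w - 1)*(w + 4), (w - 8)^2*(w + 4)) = w^2 - 4*w - 32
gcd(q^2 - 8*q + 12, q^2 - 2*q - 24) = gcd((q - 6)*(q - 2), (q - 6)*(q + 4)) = q - 6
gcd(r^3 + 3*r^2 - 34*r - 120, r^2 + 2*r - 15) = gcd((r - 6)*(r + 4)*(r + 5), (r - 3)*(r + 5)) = r + 5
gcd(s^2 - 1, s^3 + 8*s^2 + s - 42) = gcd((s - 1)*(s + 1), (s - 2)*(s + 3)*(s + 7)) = 1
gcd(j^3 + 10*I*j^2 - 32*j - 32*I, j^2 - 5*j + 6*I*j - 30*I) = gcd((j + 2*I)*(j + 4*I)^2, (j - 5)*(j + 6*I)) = 1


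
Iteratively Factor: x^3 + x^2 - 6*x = (x + 3)*(x^2 - 2*x) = x*(x + 3)*(x - 2)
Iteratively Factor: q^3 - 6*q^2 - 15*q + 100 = (q - 5)*(q^2 - q - 20) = (q - 5)*(q + 4)*(q - 5)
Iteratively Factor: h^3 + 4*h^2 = (h + 4)*(h^2) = h*(h + 4)*(h)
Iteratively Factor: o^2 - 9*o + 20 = (o - 4)*(o - 5)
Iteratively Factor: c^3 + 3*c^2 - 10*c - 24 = (c + 4)*(c^2 - c - 6) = (c + 2)*(c + 4)*(c - 3)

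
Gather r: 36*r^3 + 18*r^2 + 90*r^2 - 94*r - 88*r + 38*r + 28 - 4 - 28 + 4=36*r^3 + 108*r^2 - 144*r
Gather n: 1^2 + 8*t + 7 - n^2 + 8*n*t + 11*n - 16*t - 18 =-n^2 + n*(8*t + 11) - 8*t - 10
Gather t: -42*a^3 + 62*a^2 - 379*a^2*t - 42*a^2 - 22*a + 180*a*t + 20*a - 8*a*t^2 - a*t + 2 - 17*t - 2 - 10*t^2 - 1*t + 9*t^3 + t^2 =-42*a^3 + 20*a^2 - 2*a + 9*t^3 + t^2*(-8*a - 9) + t*(-379*a^2 + 179*a - 18)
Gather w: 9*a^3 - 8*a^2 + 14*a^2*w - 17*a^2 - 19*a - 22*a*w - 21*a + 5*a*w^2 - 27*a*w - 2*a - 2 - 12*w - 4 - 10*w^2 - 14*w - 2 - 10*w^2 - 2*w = 9*a^3 - 25*a^2 - 42*a + w^2*(5*a - 20) + w*(14*a^2 - 49*a - 28) - 8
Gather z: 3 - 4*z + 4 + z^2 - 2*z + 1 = z^2 - 6*z + 8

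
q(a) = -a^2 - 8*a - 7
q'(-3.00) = -2.00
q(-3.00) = 8.00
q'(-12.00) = 16.00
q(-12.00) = -55.00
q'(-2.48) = -3.04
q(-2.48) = 6.69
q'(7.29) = -22.58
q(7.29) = -118.46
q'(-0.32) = -7.36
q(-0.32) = -4.54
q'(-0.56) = -6.88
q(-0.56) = -2.83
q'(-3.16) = -1.68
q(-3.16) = 8.29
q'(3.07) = -14.14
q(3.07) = -40.98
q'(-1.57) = -4.86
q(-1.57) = 3.10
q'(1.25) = -10.50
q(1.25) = -18.56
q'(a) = -2*a - 8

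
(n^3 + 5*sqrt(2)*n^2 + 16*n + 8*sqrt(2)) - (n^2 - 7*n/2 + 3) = n^3 - n^2 + 5*sqrt(2)*n^2 + 39*n/2 - 3 + 8*sqrt(2)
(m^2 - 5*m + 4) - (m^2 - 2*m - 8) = 12 - 3*m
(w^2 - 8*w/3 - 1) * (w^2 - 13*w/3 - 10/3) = w^4 - 7*w^3 + 65*w^2/9 + 119*w/9 + 10/3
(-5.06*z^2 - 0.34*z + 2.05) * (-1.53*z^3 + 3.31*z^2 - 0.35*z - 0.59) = 7.7418*z^5 - 16.2284*z^4 - 2.4909*z^3 + 9.8899*z^2 - 0.5169*z - 1.2095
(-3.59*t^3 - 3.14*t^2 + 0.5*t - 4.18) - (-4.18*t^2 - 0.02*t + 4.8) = -3.59*t^3 + 1.04*t^2 + 0.52*t - 8.98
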